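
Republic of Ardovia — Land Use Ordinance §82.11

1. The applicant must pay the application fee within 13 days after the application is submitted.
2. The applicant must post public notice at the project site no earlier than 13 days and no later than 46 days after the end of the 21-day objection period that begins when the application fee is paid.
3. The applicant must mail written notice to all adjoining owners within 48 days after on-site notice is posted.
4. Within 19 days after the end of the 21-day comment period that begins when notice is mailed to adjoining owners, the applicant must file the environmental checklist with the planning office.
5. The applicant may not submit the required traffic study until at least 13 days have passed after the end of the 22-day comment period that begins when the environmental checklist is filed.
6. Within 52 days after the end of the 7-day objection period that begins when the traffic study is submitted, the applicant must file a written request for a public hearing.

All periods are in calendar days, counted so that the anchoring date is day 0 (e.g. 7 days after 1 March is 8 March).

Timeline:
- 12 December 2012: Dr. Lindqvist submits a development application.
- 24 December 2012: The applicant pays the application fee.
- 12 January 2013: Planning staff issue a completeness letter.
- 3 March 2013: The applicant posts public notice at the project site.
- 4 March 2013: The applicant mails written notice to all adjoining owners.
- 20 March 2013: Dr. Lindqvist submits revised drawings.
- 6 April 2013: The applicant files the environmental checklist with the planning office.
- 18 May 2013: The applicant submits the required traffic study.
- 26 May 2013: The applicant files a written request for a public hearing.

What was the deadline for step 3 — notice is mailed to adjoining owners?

Step 3 runs from 3 March 2013, when on-site notice is posted. 48 days after 3 March 2013 is 20 April 2013.

20 April 2013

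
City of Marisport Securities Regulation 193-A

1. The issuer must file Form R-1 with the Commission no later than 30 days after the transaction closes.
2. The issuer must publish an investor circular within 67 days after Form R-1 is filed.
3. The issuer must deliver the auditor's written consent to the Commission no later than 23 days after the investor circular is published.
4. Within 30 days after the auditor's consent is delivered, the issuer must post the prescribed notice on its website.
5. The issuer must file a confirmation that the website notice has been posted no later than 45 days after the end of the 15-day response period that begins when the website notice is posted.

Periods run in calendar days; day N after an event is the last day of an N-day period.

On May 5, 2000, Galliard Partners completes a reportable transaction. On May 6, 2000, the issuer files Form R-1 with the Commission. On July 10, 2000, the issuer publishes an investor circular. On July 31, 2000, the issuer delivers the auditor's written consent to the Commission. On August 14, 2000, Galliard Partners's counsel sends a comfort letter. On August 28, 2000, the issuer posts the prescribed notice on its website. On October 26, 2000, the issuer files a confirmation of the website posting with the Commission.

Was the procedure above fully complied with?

Yes

(1) due by May 5, 2000 + 30 days = June 4, 2000; done May 6, 2000 — timely.
(2) due by May 6, 2000 + 67 days = July 12, 2000; July 10, 2000 is within that limit.
(3) due by July 10, 2000 + 23 days = August 2, 2000; done July 31, 2000 — timely.
(4) due by July 31, 2000 + 30 days = August 30, 2000; done August 28, 2000 — timely.
(5) due by September 12, 2000 + 45 days = October 27, 2000; completed October 26, 2000, before the deadline.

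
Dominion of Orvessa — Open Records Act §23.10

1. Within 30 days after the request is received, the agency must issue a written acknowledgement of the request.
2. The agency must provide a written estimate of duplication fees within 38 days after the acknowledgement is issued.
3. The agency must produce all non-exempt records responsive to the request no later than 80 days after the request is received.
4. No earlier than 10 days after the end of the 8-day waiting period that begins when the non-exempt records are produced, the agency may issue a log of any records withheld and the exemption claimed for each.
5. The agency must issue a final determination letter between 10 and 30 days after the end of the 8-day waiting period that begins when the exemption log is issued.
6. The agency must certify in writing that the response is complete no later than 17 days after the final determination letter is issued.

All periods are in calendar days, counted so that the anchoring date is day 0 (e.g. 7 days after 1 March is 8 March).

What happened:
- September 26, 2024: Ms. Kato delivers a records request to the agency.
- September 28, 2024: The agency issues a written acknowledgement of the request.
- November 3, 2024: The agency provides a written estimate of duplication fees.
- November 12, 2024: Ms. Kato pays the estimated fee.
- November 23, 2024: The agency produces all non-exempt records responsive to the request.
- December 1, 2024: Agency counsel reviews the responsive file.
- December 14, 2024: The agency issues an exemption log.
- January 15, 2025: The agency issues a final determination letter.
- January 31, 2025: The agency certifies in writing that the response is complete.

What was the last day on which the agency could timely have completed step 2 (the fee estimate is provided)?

Step 2 runs from September 28, 2024, when the acknowledgement is issued. 38 days after September 28, 2024 is November 5, 2024.

November 5, 2024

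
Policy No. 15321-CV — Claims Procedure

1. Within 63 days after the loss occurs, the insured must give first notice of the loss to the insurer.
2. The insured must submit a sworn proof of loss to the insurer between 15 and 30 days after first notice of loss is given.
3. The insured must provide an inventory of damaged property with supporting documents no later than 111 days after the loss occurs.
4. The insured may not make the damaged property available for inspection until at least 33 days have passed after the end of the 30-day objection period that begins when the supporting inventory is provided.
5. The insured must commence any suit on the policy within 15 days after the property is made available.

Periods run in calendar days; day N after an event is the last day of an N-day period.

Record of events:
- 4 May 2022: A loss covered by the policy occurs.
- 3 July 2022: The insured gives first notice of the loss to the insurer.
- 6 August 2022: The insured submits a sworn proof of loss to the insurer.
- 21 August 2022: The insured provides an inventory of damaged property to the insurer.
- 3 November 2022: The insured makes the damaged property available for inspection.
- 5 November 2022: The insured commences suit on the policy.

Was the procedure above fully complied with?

Step 1 — counting 63 days from 4 May 2022 (when the loss occurs) gives a deadline of 6 July 2022; completed 3 July 2022, before the deadline.
Step 2 — 15 and 30 days from 3 July 2022 (when first notice of loss is given) are 18 July 2022 and 2 August 2022 respectively; 6 August 2022 is 4 days past the end of the window.

No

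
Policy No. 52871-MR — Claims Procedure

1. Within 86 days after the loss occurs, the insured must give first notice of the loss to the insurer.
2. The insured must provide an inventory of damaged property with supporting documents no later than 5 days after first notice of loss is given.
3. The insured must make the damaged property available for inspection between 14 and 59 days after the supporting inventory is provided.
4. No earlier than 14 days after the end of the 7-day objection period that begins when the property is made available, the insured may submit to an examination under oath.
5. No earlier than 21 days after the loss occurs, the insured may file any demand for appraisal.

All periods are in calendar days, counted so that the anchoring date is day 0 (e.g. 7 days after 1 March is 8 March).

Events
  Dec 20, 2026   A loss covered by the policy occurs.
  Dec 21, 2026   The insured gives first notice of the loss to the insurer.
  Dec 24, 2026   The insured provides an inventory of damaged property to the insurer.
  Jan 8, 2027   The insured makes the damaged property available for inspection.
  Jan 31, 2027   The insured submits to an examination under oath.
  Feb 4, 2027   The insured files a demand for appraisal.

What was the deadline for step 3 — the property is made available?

Feb 21, 2027

Step 3 runs from Dec 24, 2026, when the supporting inventory is provided. The window is 14–59 days after Dec 24, 2026; it closes on Feb 21, 2027.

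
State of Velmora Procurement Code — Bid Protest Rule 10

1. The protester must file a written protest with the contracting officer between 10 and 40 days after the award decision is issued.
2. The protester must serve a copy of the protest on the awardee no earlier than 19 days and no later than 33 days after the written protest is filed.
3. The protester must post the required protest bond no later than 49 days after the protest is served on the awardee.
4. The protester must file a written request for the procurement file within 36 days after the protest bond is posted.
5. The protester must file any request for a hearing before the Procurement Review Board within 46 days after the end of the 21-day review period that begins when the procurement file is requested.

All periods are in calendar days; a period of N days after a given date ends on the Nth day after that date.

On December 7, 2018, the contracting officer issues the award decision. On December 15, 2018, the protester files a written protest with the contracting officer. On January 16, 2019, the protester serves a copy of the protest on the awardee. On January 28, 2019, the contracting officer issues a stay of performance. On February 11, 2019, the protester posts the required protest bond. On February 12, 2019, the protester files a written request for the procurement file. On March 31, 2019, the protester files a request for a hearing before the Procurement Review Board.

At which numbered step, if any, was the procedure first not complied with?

Step 1: the window is 10–40 days after December 7, 2018 (when the award decision is issued), so December 17, 2018 through January 16, 2019; December 15, 2018 is 2 days too early.
Later steps need not be reached.

Step 1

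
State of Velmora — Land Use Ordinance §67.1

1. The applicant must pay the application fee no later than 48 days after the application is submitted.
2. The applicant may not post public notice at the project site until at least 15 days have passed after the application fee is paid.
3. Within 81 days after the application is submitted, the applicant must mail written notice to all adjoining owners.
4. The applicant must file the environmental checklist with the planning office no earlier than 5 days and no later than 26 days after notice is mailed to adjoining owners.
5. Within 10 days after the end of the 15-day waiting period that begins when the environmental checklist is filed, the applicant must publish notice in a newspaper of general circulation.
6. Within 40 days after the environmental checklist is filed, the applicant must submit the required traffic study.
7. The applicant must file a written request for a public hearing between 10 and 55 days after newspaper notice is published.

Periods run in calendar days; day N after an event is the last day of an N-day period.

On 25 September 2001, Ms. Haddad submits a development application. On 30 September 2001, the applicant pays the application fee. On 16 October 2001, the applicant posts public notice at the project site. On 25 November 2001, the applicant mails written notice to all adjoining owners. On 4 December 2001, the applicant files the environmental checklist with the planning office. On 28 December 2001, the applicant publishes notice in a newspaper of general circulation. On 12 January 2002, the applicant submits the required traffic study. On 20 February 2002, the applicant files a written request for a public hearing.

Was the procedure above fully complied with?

Step 1 — counting 48 days from 25 September 2001 (when the application is submitted) gives a deadline of 12 November 2001; done 30 September 2001 — timely.
Step 2 — must wait 15 days from 30 September 2001 (when the application fee is paid), so not before 15 October 2001; done 16 October 2001, after the minimum wait.
Step 3 — counting 81 days from 25 September 2001 (when the application is submitted) gives a deadline of 15 December 2001; done 25 November 2001 — timely.
Step 4 — 5 and 26 days from 25 November 2001 (when notice is mailed to adjoining owners) are 30 November 2001 and 21 December 2001 respectively; 4 December 2001 falls inside that range.
Step 5 — counting 10 days from 19 December 2001 (end of the 15-day waiting period, which began when the environmental checklist is filed on 4 December 2001) gives a deadline of 29 December 2001; 28 December 2001 is within that limit.
Step 6 — counting 40 days from 4 December 2001 (when the environmental checklist is filed) gives a deadline of 13 January 2002; done 12 January 2002 — timely.
Step 7 — 10 and 55 days from 28 December 2001 (when newspaper notice is published) are 7 January 2002 and 21 February 2002 respectively; 20 February 2002 falls inside that range.

Yes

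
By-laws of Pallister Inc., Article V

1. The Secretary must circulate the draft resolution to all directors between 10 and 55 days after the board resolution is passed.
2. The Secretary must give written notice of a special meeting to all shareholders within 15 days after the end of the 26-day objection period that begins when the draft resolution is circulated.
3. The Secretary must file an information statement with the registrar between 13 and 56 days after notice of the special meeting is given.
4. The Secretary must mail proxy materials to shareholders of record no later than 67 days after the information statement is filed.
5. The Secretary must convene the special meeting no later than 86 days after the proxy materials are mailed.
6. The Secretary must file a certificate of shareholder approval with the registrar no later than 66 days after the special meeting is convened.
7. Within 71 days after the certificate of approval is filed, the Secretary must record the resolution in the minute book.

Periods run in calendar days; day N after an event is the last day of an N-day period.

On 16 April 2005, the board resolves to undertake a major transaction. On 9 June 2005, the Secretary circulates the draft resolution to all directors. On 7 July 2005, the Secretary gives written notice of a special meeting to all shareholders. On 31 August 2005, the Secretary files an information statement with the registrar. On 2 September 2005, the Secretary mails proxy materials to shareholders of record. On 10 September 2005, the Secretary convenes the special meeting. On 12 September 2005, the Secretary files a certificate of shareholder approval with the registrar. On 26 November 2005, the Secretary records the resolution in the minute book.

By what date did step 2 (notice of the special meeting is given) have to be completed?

The draft resolution is circulated on 9 June 2005; the 26-day objection period therefore ends 5 July 2005, and step 2 runs from that date. 15 days after 5 July 2005 is 20 July 2005.

20 July 2005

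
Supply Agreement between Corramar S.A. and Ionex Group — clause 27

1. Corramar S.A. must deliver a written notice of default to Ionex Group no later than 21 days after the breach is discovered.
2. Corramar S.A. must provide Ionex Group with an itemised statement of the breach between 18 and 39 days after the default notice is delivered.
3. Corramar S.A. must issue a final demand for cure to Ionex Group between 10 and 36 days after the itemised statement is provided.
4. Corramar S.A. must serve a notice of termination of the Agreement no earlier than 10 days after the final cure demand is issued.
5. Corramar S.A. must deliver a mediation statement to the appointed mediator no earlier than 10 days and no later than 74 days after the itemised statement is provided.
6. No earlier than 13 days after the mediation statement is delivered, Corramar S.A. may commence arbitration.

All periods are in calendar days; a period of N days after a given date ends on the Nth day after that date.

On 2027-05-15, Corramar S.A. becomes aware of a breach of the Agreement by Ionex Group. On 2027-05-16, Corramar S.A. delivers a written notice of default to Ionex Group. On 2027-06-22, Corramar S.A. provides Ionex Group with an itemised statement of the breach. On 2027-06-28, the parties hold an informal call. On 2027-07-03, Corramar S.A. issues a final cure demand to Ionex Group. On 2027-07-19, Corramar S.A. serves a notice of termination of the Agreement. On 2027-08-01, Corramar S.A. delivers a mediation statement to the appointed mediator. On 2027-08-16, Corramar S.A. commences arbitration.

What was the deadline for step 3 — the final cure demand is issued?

2027-07-28

Step 3 runs from 2027-06-22, when the itemised statement is provided. The window is 10–36 days after 2027-06-22; it closes on 2027-07-28.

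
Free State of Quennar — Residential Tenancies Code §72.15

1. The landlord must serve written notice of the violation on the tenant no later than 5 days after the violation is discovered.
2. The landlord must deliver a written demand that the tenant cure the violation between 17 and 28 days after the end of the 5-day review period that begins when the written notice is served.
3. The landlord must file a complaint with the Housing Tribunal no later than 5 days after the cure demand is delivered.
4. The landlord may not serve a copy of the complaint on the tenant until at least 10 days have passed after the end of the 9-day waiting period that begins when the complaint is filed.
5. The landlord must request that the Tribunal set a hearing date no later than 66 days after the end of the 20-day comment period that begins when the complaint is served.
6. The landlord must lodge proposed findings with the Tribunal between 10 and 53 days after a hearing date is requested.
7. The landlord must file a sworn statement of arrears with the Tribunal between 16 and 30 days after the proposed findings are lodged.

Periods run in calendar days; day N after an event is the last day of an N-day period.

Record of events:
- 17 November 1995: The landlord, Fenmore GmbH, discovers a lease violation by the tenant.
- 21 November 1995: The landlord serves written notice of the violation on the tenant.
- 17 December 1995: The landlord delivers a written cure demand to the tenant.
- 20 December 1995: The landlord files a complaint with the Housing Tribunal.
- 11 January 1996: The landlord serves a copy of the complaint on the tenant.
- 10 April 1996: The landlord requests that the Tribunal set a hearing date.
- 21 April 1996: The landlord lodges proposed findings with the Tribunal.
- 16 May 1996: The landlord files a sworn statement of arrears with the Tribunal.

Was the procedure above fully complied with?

Step 1 — counting 5 days from 17 November 1995 (when the violation is discovered) gives a deadline of 22 November 1995; 21 November 1995 is within that limit.
Step 2 — 17 and 28 days from 26 November 1995 (end of the 5-day review period, which began when the written notice is served on 21 November 1995) are 13 December 1995 and 24 December 1995 respectively; 17 December 1995 falls inside that range.
Step 3 — counting 5 days from 17 December 1995 (when the cure demand is delivered) gives a deadline of 22 December 1995; 20 December 1995 is within that limit.
Step 4 — must wait 10 days from 29 December 1995 (end of the 9-day waiting period, which began when the complaint is filed on 20 December 1995), so not before 8 January 1996; done 11 January 1996 — permitted.
Step 5 — counting 66 days from 31 January 1996 (end of the 20-day comment period, which began when the complaint is served on 11 January 1996) gives a deadline of 6 April 1996; done 10 April 1996 — 4 days late.
That is the first point of non-compliance.

No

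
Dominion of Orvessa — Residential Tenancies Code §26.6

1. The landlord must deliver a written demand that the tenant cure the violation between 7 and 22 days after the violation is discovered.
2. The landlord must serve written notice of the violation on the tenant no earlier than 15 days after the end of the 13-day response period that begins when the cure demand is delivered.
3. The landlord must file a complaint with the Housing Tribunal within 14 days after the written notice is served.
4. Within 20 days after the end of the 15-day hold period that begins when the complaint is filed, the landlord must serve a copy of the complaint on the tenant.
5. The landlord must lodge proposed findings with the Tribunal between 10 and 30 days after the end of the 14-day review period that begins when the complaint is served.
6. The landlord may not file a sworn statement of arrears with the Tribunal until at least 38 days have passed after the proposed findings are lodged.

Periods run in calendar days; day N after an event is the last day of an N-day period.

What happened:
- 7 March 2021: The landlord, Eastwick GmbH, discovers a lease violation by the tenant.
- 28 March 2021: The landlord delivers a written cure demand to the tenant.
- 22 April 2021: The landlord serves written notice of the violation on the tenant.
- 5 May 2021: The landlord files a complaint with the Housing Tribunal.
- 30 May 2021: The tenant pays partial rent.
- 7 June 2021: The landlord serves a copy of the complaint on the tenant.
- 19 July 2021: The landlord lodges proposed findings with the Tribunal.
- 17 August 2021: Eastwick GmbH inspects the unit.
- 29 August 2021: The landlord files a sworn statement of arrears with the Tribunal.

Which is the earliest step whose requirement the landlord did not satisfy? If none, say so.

Step 2

Step 1: the window is 7–22 days after 7 March 2021 (when the violation is discovered), so 14 March 2021 through 29 March 2021; done 28 March 2021, which is between those dates.
Step 2: the earliest permitted date is 15 days after 10 April 2021 (end of the 13-day response period, which began when the cure demand is delivered on 28 March 2021), i.e. 25 April 2021; 22 April 2021 is 3 days before the earliest permitted date.
That is the first point of non-compliance.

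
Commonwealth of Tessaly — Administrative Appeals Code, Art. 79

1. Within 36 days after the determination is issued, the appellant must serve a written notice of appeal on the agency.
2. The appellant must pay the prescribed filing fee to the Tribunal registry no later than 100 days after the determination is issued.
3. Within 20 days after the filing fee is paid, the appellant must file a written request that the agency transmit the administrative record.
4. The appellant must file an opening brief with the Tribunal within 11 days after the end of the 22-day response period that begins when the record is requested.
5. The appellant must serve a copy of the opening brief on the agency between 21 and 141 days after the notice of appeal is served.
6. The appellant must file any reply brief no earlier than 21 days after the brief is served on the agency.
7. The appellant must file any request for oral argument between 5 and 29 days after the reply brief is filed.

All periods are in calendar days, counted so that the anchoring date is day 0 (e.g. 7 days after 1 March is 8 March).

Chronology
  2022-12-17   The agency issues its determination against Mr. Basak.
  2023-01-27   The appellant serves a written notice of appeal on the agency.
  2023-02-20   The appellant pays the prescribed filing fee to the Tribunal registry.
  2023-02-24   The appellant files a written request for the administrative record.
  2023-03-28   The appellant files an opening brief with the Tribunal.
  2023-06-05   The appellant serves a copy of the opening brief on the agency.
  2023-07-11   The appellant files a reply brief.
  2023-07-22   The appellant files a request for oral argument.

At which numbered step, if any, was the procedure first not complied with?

(1) due by 2022-12-17 + 36 days = 2023-01-22; done 2023-01-27 — 5 days late.
The procedure was therefore not followed at step 1.

Step 1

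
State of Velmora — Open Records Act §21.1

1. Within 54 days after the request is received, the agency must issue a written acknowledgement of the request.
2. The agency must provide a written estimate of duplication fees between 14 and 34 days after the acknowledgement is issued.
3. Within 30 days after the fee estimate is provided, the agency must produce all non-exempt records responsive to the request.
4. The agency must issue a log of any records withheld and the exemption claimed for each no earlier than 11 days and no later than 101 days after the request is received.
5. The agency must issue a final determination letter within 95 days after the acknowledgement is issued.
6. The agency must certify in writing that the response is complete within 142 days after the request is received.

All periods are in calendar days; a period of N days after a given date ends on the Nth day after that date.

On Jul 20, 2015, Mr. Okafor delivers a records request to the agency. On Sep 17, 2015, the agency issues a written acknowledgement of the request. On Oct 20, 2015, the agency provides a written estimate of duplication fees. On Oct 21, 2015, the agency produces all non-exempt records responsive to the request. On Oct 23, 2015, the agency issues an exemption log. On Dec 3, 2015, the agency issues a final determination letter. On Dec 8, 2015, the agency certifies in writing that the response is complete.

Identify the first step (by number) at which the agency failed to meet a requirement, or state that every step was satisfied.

Step 1: 54 days after Jul 20, 2015 (when the request is received) is Sep 12, 2015; not done until Sep 17, 2015, 5 days after the deadline.
That is the first point of non-compliance.

Step 1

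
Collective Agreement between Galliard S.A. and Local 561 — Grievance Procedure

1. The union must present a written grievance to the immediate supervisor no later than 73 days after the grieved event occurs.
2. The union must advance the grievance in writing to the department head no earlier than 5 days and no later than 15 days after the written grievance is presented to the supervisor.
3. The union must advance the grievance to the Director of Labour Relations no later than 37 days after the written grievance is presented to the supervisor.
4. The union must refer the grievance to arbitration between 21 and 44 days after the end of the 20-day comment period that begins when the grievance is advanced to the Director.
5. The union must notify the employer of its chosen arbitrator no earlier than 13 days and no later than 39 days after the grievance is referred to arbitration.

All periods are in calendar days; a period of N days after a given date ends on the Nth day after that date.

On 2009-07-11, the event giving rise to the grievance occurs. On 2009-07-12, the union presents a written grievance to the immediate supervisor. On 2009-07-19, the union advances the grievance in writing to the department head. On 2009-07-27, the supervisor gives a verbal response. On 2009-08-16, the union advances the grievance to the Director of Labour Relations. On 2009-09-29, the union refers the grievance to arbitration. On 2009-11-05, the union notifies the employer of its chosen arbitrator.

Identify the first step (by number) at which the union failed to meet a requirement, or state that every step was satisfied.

None — every step was satisfied

(1) due by 2009-07-11 + 73 days = 2009-09-22; done 2009-07-12 — timely.
(2) the permitted window runs from 2009-07-12 + 5 = 2009-07-17 to 2009-07-12 + 15 = 2009-07-27; done 2009-07-19 — within the window.
(3) due by 2009-07-12 + 37 days = 2009-08-18; 2009-08-16 is within that limit.
(4) the permitted window runs from 2009-09-05 + 21 = 2009-09-26 to 2009-09-05 + 44 = 2009-10-19; 2009-09-29 falls inside that range.
(5) the permitted window runs from 2009-09-29 + 13 = 2009-10-12 to 2009-09-29 + 39 = 2009-11-07; done 2009-11-05, which is between those dates.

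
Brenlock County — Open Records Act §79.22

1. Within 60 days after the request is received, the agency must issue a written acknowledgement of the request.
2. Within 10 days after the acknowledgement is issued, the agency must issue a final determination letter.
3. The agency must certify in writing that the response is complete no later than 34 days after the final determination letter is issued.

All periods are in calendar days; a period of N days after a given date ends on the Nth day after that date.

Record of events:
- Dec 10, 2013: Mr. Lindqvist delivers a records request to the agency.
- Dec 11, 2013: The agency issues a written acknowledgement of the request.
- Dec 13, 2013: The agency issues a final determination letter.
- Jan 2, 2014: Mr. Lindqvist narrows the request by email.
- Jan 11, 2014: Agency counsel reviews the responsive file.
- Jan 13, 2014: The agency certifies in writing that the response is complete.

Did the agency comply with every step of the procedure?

Yes

Step 1 — counting 60 days from Dec 10, 2013 (when the request is received) gives a deadline of Feb 8, 2014; done Dec 11, 2013 — timely.
Step 2 — counting 10 days from Dec 11, 2013 (when the acknowledgement is issued) gives a deadline of Dec 21, 2013; done Dec 13, 2013 — timely.
Step 3 — counting 34 days from Dec 13, 2013 (when the final determination letter is issued) gives a deadline of Jan 16, 2014; done Jan 13, 2014 — timely.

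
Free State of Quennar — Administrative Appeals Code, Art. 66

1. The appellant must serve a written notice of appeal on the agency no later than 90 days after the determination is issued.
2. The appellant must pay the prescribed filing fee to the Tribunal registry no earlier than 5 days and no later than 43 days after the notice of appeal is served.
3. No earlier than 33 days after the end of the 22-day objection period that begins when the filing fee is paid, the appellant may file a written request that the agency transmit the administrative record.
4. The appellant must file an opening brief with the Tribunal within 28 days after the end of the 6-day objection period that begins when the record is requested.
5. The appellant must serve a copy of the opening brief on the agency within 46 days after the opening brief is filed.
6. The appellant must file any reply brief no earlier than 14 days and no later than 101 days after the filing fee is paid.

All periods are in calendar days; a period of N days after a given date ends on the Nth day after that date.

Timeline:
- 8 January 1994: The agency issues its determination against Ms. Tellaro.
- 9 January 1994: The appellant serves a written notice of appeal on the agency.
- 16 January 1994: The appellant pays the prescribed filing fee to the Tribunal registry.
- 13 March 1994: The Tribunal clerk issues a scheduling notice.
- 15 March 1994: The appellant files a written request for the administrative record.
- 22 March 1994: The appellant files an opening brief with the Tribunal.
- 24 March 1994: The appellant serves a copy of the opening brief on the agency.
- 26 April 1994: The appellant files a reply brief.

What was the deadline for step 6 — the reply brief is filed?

Step 6 runs from 16 January 1994, when the filing fee is paid. The window is 14–101 days after 16 January 1994; it closes on 27 April 1994.

27 April 1994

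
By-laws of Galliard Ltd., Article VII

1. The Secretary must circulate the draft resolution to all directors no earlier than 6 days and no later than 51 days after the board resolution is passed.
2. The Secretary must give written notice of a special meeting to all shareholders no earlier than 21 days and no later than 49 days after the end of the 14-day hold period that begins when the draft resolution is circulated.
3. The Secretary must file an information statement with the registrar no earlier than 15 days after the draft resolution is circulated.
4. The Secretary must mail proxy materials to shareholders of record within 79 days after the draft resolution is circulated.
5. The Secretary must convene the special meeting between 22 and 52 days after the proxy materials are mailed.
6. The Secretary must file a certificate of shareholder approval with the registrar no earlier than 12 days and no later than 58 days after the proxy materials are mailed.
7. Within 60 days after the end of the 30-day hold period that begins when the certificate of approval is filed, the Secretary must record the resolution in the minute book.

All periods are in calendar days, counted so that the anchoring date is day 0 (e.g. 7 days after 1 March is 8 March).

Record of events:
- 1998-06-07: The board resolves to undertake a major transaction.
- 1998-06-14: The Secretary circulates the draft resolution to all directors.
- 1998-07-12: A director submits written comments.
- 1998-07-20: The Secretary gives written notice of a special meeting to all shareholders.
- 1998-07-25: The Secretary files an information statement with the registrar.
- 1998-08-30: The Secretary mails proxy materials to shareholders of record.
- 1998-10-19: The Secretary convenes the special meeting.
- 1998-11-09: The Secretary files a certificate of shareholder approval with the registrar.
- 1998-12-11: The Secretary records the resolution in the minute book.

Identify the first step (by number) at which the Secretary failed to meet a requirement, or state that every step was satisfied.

Step 6

(1) the permitted window runs from 1998-06-07 + 6 = 1998-06-13 to 1998-06-07 + 51 = 1998-07-28; done 1998-06-14, which is between those dates.
(2) the permitted window runs from 1998-06-28 + 21 = 1998-07-19 to 1998-06-28 + 49 = 1998-08-16; done 1998-07-20 — within the window.
(3) permitted from 1998-06-14 + 15 days = 1998-06-29 onward; done 1998-07-25, after the minimum wait.
(4) due by 1998-06-14 + 79 days = 1998-09-01; 1998-08-30 is within that limit.
(5) the permitted window runs from 1998-08-30 + 22 = 1998-09-21 to 1998-08-30 + 52 = 1998-10-21; done 1998-10-19 — within the window.
(6) the permitted window runs from 1998-08-30 + 12 = 1998-09-11 to 1998-08-30 + 58 = 1998-10-27; 1998-11-09 is 13 days past the end of the window.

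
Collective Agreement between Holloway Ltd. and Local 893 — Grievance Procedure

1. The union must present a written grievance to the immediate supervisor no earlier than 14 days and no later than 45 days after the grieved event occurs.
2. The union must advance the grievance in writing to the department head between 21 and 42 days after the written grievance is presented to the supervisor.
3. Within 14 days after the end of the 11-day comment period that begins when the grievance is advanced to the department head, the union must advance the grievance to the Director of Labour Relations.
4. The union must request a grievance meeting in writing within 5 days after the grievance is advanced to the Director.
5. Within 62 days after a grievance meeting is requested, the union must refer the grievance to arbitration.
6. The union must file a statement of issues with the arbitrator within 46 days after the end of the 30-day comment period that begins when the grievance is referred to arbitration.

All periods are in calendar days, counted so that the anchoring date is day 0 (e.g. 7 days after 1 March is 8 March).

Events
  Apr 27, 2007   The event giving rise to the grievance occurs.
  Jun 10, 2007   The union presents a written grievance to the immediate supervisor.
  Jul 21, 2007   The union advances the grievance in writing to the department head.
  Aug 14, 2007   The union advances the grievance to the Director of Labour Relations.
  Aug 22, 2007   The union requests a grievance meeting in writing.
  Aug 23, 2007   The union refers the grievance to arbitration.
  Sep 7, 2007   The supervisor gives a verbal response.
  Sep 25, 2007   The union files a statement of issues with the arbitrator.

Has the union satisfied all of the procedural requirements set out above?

Step 1: the window is 14–45 days after Apr 27, 2007 (when the grieved event occurs), so May 11, 2007 through Jun 11, 2007; Jun 10, 2007 falls inside that range.
Step 2: the window is 21–42 days after Jun 10, 2007 (when the written grievance is presented to the supervisor), so Jul 1, 2007 through Jul 22, 2007; done Jul 21, 2007, which is between those dates.
Step 3: 14 days after Aug 1, 2007 (end of the 11-day comment period, which began when the grievance is advanced to the department head on Jul 21, 2007) is Aug 15, 2007; completed Aug 14, 2007, before the deadline.
Step 4: 5 days after Aug 14, 2007 (when the grievance is advanced to the Director) is Aug 19, 2007; done Aug 22, 2007 — 3 days late.
The procedure was therefore not followed at step 4.

No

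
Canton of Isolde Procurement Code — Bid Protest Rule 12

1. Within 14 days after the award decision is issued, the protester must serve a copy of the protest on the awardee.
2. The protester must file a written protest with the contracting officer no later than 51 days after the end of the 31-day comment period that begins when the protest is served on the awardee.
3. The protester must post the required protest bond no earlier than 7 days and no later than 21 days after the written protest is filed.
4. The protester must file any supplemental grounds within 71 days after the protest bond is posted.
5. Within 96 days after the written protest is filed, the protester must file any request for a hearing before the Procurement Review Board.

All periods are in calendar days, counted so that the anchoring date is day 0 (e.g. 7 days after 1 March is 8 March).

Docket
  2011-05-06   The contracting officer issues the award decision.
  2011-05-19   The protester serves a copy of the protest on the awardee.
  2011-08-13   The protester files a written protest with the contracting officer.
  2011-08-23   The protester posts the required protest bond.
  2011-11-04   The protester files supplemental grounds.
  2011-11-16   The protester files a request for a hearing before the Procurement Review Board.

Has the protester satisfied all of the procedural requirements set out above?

No

Step 1: 14 days after 2011-05-06 (when the award decision is issued) is 2011-05-20; done 2011-05-19 — timely.
Step 2: 51 days after 2011-06-19 (end of the 31-day comment period, which began when the protest is served on the awardee on 2011-05-19) is 2011-08-09; not done until 2011-08-13, 4 days after the deadline.
The procedure was therefore not followed at step 2.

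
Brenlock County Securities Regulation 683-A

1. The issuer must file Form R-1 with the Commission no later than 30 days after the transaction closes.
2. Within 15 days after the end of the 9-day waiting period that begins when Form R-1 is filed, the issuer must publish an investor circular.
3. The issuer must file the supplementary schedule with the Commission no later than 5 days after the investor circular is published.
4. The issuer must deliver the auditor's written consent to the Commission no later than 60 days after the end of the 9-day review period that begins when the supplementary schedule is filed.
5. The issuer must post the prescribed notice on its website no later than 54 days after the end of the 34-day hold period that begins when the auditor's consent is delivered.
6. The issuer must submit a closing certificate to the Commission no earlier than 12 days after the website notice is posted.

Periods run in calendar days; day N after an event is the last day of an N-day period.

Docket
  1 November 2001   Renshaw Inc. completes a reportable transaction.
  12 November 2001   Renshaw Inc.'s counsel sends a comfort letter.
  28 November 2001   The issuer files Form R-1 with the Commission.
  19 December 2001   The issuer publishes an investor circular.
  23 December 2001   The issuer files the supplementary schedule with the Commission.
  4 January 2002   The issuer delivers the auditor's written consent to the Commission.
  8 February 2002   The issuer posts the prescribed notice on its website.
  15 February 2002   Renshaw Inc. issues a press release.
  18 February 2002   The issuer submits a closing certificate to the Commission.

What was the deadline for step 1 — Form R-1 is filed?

1 December 2001

Step 1 runs from 1 November 2001, when the transaction closes. 30 days after 1 November 2001 is 1 December 2001.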